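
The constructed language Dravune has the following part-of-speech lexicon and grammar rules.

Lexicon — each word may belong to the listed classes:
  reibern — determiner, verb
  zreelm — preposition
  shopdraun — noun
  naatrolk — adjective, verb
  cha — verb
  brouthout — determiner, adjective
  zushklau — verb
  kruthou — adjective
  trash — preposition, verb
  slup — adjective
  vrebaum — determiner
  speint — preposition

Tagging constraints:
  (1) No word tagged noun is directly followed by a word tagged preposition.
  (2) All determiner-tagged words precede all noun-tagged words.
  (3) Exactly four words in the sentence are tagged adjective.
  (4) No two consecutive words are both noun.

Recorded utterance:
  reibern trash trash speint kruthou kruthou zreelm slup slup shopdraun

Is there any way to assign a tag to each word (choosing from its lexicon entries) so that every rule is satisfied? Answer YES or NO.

Candidates per position — 1:reibern {determiner,verb}; 2:trash {preposition,verb}; 3:trash {preposition,verb}; 4:speint {preposition}; 5:kruthou {adjective}; 6:kruthou {adjective}; 7:zreelm {preposition}; 8:slup {adjective}; 9:slup {adjective}; 10:shopdraun {noun}.
One satisfying assignment: determiner preposition verb preposition adjective adjective preposition adjective adjective noun.
Rule-by-rule: rule 1 ✓; rule 2 ✓; rule 3 ✓; rule 4 ✓.

YES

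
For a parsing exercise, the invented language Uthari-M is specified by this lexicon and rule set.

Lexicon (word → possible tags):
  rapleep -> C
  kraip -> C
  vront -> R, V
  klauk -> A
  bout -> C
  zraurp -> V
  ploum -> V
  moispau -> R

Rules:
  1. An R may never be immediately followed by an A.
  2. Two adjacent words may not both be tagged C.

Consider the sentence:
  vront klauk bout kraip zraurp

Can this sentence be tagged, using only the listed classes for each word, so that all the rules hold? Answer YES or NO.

NO

Candidates per position — 1:vront {R,V}; 2:klauk {A}; 3:bout {C}; 4:kraip {C}; 5:zraurp {V}.
Rule 2 cannot be satisfied by any choice of tags from the lexicon.
So there is no consistent tagging.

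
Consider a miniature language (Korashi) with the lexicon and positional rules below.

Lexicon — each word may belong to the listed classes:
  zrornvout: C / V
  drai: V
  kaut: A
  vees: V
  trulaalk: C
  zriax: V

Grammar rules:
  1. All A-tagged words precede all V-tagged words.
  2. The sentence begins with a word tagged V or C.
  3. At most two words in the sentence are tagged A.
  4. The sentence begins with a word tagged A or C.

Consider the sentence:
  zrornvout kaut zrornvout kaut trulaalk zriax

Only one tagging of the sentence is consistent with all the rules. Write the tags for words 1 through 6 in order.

Candidates per position — 1:zrornvout {C,V}; 2:kaut {A}; 3:zrornvout {C,V}; 4:kaut {A}; 5:trulaalk {C}; 6:zriax {V}.
If word 1 were V, no tagging could satisfy rule 1; so word 1 is C.
If word 3 were V, no tagging could satisfy rule 1; so word 3 is C.
That leaves exactly one tagging: C A C A C V.
Rule-by-rule: rule 1 satisfied; rule 2 satisfied; rule 3 satisfied; rule 4 satisfied.

C A C A C V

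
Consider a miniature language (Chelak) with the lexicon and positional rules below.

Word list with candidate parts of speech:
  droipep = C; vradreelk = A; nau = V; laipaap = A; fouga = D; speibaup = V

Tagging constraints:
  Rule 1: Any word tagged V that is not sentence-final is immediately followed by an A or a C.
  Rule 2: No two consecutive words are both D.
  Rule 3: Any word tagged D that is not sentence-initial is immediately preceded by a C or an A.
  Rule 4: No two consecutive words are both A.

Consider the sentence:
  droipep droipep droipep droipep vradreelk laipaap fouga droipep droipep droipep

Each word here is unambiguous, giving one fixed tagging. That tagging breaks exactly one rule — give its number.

4

Fixed tagging: C C C C A A D C C C.
Applying the rules: R1 ✓, R2 ✓, R3 ✓, R4 ✗.
Only rule 4 fails.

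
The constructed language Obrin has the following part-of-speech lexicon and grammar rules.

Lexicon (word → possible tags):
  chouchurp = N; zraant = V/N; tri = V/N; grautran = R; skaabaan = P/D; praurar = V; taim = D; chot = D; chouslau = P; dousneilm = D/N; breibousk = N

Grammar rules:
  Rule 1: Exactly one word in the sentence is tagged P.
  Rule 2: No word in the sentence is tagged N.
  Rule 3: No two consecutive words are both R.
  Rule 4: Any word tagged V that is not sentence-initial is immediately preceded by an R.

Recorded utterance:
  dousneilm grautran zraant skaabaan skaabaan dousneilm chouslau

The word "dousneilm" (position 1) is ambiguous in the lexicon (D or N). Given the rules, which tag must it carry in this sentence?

Candidates per position — 1:dousneilm {D,N}; 2:grautran {R}; 3:zraant {V,N}; 4:skaabaan {P,D}; 5:skaabaan {P,D}; 6:dousneilm {D,N}; 7:chouslau {P}.
At position 1, choosing N makes rule 2 impossible to satisfy; hence D.
At position 3, choosing N makes rule 2 impossible to satisfy; hence V.
At position 4, choosing P makes rule 1 impossible to satisfy; hence D.
At position 5, choosing P makes rule 1 impossible to satisfy; hence D.
At position 6, choosing N makes rule 2 impossible to satisfy; hence D.
The unique satisfying tagging is: D R V D D D P.
Rule-by-rule: rule 1 holds; rule 2 holds; rule 3 holds; rule 4 holds.

D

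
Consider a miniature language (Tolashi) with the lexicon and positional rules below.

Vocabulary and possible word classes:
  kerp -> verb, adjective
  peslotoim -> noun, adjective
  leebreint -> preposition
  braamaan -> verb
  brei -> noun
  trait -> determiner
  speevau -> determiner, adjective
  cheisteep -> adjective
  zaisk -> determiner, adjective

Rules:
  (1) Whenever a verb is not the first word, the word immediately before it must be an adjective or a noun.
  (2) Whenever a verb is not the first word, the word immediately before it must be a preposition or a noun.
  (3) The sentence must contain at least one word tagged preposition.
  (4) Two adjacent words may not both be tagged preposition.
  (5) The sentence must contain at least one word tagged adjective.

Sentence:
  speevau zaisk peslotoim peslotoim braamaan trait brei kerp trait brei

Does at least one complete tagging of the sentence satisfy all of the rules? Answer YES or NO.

NO

Candidates per position — 1:speevau {determiner,adjective}; 2:zaisk {determiner,adjective}; 3:peslotoim {noun,adjective}; 4:peslotoim {noun,adjective}; 5:braamaan {verb}; 6:trait {determiner}; 7:brei {noun}; 8:kerp {verb,adjective}; 9:trait {determiner}; 10:brei {noun}.
Rule 3 cannot be satisfied by any choice of tags from the lexicon.
So there is no consistent tagging.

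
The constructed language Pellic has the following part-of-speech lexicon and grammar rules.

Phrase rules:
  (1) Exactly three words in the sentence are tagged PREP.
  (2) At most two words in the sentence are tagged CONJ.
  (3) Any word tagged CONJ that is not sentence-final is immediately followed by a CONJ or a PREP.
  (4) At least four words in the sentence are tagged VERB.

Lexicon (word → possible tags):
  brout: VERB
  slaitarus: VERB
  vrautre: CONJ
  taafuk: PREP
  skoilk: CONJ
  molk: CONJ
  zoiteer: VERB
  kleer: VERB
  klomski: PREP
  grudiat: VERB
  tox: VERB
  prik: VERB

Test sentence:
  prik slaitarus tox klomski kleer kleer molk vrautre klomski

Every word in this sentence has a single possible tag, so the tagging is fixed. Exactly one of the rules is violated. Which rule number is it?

Fixed tagging: VERB VERB VERB PREP VERB VERB CONJ CONJ PREP.
Applying the rules: R1 fail, R2 pass, R3 pass, R4 pass.
Only rule 1 fails.

1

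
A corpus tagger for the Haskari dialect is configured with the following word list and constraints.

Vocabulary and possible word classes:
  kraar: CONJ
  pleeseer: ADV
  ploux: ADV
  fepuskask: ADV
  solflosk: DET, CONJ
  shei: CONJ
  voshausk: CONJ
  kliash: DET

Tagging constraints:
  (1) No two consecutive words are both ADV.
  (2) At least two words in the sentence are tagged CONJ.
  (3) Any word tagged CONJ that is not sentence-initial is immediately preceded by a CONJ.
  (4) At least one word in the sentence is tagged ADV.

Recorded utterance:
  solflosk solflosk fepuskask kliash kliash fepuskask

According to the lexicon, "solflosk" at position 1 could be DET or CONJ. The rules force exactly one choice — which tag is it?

Candidates per position — 1:solflosk {DET,CONJ}; 2:solflosk {DET,CONJ}; 3:fepuskask {ADV}; 4:kliash {DET}; 5:kliash {DET}; 6:fepuskask {ADV}.
Position 1: DET is ruled out by rule 2; that leaves CONJ.
Position 2: DET is ruled out by rule 2; that leaves CONJ.
So the tagging must be: CONJ CONJ ADV DET DET ADV.
Verifying each rule — rule 1 satisfied; rule 2 satisfied; rule 3 satisfied; rule 4 satisfied.

CONJ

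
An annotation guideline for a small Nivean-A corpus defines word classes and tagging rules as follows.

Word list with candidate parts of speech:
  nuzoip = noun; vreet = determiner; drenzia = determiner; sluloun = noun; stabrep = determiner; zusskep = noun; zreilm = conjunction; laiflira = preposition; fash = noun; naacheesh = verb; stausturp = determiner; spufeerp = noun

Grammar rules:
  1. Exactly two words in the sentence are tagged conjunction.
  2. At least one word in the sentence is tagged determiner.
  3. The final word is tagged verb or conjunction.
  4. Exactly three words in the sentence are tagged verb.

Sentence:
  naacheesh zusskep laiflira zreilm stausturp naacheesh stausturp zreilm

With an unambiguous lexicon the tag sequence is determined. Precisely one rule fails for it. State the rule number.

Fixed tagging: verb noun preposition conjunction determiner verb determiner conjunction.
Checking each rule: R1 holds, R2 holds, R3 holds, R4 violated.
Only rule 4 fails.

4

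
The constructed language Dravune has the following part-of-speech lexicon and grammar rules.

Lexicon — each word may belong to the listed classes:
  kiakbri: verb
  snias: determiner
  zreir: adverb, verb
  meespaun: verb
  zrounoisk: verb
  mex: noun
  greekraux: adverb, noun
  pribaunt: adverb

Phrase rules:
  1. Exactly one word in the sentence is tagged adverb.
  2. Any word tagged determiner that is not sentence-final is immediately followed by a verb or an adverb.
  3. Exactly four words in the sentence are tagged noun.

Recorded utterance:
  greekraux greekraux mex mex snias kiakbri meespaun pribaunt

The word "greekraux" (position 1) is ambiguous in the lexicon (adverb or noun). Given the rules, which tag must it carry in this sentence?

Candidates per position — 1:greekraux {adverb,noun}; 2:greekraux {adverb,noun}; 3:mex {noun}; 4:mex {noun}; 5:snias {determiner}; 6:kiakbri {verb}; 7:meespaun {verb}; 8:pribaunt {adverb}.
Position 1: tagging it adverb would leave rule 1 unsatisfiable, so it must be noun.
Position 2: tagging it adverb would leave rule 1 unsatisfiable, so it must be noun.
The unique satisfying tagging is: noun noun noun noun determiner verb verb adverb.
Rule-by-rule: rule 1 satisfied; rule 2 satisfied; rule 3 satisfied.

noun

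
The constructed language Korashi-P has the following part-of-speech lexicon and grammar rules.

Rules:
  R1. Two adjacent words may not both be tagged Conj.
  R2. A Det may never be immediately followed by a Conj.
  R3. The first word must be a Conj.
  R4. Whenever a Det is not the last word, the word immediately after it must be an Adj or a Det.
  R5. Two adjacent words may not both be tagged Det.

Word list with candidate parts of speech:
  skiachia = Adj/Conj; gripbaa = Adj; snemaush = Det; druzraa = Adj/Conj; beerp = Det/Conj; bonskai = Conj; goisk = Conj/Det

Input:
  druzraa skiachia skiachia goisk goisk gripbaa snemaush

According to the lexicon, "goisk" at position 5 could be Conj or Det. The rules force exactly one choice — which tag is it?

Det

Candidates per position — 1:druzraa {Adj,Conj}; 2:skiachia {Adj,Conj}; 3:skiachia {Adj,Conj}; 4:goisk {Conj,Det}; 5:goisk {Conj,Det}; 6:gripbaa {Adj}; 7:snemaush {Det}.
Position 1: tagging it Adj would leave rule 3 unsatisfiable, so it must be Conj.
Position 2: tagging it Conj would leave rule 1 unsatisfiable, so it must be Adj.
Position 5: the remaining choice is settled jointly with positions 3, 4 — only Det at position 5 is part of a tagging that satisfies every rule.
That leaves exactly one tagging: Conj Adj Adj Conj Det Adj Det.
Check: rule 1 ✓; rule 2 ✓; rule 3 ✓; rule 4 ✓; rule 5 ✓.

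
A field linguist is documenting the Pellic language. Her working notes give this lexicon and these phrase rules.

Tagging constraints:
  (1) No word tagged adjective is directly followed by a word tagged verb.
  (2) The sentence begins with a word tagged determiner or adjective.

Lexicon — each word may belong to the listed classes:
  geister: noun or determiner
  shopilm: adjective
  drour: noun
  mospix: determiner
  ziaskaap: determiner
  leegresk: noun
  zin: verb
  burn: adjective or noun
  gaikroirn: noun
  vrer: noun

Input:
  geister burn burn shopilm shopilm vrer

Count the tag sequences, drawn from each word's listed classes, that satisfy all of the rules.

Candidates per position — 1:geister {noun,determiner}; 2:burn {adjective,noun}; 3:burn {adjective,noun}; 4:shopilm {adjective}; 5:shopilm {adjective}; 6:vrer {noun}.
There are 8 candidate sequences in total.
The sequences that satisfy every rule: determiner adjective adjective adjective adjective noun; determiner adjective noun adjective adjective noun; determiner noun adjective adjective adjective noun; determiner noun noun adjective adjective noun.
Count = 4.

4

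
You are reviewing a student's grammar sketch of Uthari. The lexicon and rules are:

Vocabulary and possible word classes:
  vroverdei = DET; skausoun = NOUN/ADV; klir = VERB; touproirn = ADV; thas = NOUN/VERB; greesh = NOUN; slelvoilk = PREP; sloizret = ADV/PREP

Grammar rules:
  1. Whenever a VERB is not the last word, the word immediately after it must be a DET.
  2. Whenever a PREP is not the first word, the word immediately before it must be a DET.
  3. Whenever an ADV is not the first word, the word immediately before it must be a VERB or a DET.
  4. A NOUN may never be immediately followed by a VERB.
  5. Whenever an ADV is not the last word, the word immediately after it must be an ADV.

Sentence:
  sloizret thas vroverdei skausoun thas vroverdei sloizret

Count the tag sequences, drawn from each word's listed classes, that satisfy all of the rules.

Candidates per position — 1:sloizret {ADV,PREP}; 2:thas {NOUN,VERB}; 3:vroverdei {DET}; 4:skausoun {NOUN,ADV}; 5:thas {NOUN,VERB}; 6:vroverdei {DET}; 7:sloizret {ADV,PREP}.
There are 32 candidate sequences in total.
The sequences that satisfy every rule: PREP NOUN DET NOUN NOUN DET ADV; PREP NOUN DET NOUN NOUN DET PREP; PREP VERB DET NOUN NOUN DET ADV; PREP VERB DET NOUN NOUN DET PREP.
Count = 4.

4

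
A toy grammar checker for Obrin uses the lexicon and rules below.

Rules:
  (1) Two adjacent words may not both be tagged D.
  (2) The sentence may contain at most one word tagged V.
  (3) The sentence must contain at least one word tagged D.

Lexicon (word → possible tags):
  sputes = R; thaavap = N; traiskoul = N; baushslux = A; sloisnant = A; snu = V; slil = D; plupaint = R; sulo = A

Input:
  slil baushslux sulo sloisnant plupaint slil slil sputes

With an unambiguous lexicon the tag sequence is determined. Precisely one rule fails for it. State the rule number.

Fixed tagging: D A A A R D D R.
Checking each rule: R1 violated, R2 holds, R3 holds.
Only rule 1 fails.

1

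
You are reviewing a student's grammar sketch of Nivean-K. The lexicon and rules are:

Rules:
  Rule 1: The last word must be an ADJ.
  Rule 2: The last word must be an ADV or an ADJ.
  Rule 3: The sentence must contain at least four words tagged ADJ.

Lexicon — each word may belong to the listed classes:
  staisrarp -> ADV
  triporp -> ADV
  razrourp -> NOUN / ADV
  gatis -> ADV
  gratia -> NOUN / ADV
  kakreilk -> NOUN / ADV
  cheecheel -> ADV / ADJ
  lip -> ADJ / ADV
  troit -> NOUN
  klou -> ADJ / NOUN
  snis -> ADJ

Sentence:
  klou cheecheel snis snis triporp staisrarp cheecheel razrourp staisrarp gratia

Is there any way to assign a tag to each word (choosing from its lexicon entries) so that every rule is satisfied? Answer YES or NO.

Candidates per position — 1:klou {ADJ,NOUN}; 2:cheecheel {ADV,ADJ}; 3:snis {ADJ}; 4:snis {ADJ}; 5:triporp {ADV}; 6:staisrarp {ADV}; 7:cheecheel {ADV,ADJ}; 8:razrourp {NOUN,ADV}; 9:staisrarp {ADV}; 10:gratia {NOUN,ADV}.
Rule 1 cannot be satisfied by any choice of tags from the lexicon.
So there is no consistent tagging.

NO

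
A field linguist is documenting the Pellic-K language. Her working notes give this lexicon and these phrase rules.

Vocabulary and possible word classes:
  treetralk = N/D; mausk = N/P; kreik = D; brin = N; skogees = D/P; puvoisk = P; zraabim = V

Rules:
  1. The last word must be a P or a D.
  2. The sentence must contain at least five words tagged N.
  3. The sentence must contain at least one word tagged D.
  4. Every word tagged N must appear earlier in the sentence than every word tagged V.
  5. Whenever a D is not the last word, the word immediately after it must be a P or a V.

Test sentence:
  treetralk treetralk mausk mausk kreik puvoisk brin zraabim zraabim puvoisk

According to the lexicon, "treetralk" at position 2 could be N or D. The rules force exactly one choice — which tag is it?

N

Candidates per position — 1:treetralk {N,D}; 2:treetralk {N,D}; 3:mausk {N,P}; 4:mausk {N,P}; 5:kreik {D}; 6:puvoisk {P}; 7:brin {N}; 8:zraabim {V}; 9:zraabim {V}; 10:puvoisk {P}.
Position 1: D is ruled out by rule 2; that leaves N.
Position 2: D is ruled out by rule 2; that leaves N.
Position 3: P is ruled out by rule 2; that leaves N.
Position 4: P is ruled out by rule 2; that leaves N.
The unique satisfying tagging is: N N N N D P N V V P.
Verifying each rule — rule 1 ok; rule 2 ok; rule 3 ok; rule 4 ok; rule 5 ok.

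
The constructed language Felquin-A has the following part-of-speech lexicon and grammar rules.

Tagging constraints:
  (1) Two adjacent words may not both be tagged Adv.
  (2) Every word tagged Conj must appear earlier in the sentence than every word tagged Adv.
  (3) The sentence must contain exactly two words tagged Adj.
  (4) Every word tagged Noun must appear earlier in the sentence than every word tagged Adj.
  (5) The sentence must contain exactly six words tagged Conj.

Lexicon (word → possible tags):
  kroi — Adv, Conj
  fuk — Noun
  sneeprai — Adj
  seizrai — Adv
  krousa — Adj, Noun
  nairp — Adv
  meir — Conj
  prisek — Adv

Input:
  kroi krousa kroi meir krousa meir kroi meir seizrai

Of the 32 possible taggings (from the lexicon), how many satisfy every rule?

Candidates per position — 1:kroi {Adv,Conj}; 2:krousa {Adj,Noun}; 3:kroi {Adv,Conj}; 4:meir {Conj}; 5:krousa {Adj,Noun}; 6:meir {Conj}; 7:kroi {Adv,Conj}; 8:meir {Conj}; 9:seizrai {Adv}.
There are 32 candidate sequences in total.
The sequences that satisfy every rule: Conj Adj Conj Conj Adj Conj Conj Conj Adv.
Count = 1.

1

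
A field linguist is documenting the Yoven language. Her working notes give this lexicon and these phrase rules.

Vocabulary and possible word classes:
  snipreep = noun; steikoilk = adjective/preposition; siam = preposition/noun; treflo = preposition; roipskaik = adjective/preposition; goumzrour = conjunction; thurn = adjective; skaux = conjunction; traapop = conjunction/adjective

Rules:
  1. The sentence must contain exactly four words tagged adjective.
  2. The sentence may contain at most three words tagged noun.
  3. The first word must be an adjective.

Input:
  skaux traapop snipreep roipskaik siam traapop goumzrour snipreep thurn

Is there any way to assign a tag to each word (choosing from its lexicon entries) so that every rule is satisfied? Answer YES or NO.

NO

Candidates per position — 1:skaux {conjunction}; 2:traapop {conjunction,adjective}; 3:snipreep {noun}; 4:roipskaik {adjective,preposition}; 5:siam {preposition,noun}; 6:traapop {conjunction,adjective}; 7:goumzrour {conjunction}; 8:snipreep {noun}; 9:thurn {adjective}.
Rule 3 cannot be satisfied by any choice of tags from the lexicon.
So there is no consistent tagging.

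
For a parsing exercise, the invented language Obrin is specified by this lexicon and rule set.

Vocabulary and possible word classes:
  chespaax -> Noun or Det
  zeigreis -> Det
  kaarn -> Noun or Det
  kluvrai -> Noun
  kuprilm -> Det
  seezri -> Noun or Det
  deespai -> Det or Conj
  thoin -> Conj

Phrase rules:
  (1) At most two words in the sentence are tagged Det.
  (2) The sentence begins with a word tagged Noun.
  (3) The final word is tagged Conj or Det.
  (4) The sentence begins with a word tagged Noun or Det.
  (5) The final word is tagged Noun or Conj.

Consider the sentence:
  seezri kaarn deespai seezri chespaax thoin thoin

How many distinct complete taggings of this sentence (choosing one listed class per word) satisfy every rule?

11

Candidates per position — 1:seezri {Noun,Det}; 2:kaarn {Noun,Det}; 3:deespai {Det,Conj}; 4:seezri {Noun,Det}; 5:chespaax {Noun,Det}; 6:thoin {Conj}; 7:thoin {Conj}.
There are 32 candidate sequences in total.
Checking each against the rules leaves 11 sequences.
Count = 11.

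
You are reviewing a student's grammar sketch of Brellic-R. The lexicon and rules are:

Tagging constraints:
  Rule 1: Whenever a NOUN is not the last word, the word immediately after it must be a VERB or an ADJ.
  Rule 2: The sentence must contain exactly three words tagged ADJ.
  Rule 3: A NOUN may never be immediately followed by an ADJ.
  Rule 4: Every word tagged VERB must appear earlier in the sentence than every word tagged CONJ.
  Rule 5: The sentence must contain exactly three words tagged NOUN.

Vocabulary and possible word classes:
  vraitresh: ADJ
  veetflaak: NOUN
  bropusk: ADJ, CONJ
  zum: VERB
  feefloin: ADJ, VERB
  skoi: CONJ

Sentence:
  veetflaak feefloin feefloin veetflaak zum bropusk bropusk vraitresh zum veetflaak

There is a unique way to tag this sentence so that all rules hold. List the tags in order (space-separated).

NOUN VERB VERB NOUN VERB ADJ ADJ ADJ VERB NOUN

Candidates per position — 1:veetflaak {NOUN}; 2:feefloin {ADJ,VERB}; 3:feefloin {ADJ,VERB}; 4:veetflaak {NOUN}; 5:zum {VERB}; 6:bropusk {ADJ,CONJ}; 7:bropusk {ADJ,CONJ}; 8:vraitresh {ADJ}; 9:zum {VERB}; 10:veetflaak {NOUN}.
Position 2: tagging it ADJ would leave rule 3 unsatisfiable, so it must be VERB.
Position 6: tagging it CONJ would leave rule 4 unsatisfiable, so it must be ADJ.
Position 7: tagging it CONJ would leave rule 4 unsatisfiable, so it must be ADJ.
Position 3: tagging it ADJ would leave rule 2 unsatisfiable, so it must be VERB.
That leaves exactly one tagging: NOUN VERB VERB NOUN VERB ADJ ADJ ADJ VERB NOUN.
Checking: rule 1 ✓; rule 2 ✓; rule 3 ✓; rule 4 ✓; rule 5 ✓.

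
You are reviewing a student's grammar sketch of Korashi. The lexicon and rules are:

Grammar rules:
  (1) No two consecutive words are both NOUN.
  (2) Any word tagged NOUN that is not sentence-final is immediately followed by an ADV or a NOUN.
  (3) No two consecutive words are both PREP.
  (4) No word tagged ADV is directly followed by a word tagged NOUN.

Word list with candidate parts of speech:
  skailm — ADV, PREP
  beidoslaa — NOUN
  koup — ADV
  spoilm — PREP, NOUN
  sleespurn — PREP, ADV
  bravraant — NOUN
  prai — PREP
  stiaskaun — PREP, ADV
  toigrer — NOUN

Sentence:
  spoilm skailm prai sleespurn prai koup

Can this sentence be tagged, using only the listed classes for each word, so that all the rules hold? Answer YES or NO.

Candidates per position — 1:spoilm {PREP,NOUN}; 2:skailm {ADV,PREP}; 3:prai {PREP}; 4:sleespurn {PREP,ADV}; 5:prai {PREP}; 6:koup {ADV}.
One satisfying assignment: PREP ADV PREP ADV PREP ADV.
Check: rule 1 ok; rule 2 ok; rule 3 ok; rule 4 ok.

YES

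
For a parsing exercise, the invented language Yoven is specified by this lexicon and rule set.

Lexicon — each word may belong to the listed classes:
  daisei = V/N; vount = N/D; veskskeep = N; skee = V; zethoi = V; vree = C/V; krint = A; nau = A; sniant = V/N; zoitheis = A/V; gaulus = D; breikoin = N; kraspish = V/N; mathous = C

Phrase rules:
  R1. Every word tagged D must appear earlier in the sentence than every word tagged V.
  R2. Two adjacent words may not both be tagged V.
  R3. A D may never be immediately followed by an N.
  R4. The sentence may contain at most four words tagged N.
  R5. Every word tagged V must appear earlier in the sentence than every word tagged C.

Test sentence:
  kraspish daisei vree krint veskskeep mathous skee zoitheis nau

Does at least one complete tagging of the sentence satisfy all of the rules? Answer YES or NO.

Candidates per position — 1:kraspish {V,N}; 2:daisei {V,N}; 3:vree {C,V}; 4:krint {A}; 5:veskskeep {N}; 6:mathous {C}; 7:skee {V}; 8:zoitheis {A,V}; 9:nau {A}.
Rule 5 cannot be satisfied by any choice of tags from the lexicon.
So there is no consistent tagging.

NO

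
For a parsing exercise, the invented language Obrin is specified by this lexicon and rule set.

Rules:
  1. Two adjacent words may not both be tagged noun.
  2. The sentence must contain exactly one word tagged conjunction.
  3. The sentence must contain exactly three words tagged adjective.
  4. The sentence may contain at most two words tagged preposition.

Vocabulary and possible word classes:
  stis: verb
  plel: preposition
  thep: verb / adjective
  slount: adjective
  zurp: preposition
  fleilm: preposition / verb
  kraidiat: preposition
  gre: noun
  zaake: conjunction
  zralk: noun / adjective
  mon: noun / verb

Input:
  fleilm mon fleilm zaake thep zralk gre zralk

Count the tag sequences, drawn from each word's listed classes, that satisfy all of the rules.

Candidates per position — 1:fleilm {preposition,verb}; 2:mon {noun,verb}; 3:fleilm {preposition,verb}; 4:zaake {conjunction}; 5:thep {verb,adjective}; 6:zralk {noun,adjective}; 7:gre {noun}; 8:zralk {noun,adjective}.
There are 64 candidate sequences in total.
Checking each against the rules leaves 8 sequences.
Count = 8.

8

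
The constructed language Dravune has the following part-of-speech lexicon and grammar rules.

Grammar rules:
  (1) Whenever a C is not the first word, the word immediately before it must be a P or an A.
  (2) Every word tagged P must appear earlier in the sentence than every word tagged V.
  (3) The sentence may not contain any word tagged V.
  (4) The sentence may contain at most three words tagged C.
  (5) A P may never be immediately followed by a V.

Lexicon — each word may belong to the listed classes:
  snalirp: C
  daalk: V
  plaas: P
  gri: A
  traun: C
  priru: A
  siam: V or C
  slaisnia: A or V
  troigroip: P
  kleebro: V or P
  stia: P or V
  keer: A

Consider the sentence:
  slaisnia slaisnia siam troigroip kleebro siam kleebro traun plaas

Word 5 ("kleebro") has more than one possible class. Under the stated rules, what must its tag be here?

P

Candidates per position — 1:slaisnia {A,V}; 2:slaisnia {A,V}; 3:siam {V,C}; 4:troigroip {P}; 5:kleebro {V,P}; 6:siam {V,C}; 7:kleebro {V,P}; 8:traun {C}; 9:plaas {P}.
Word 1 cannot be V — rule 2 would then fail for every completion. It is A.
Word 2 cannot be V — rule 2 would then fail for every completion. It is A.
Word 3 cannot be V — rule 2 would then fail for every completion. It is C.
Word 5 cannot be V — rule 2 would then fail for every completion. It is P.
Word 6 cannot be V — rule 2 would then fail for every completion. It is C.
Word 7 cannot be V — rule 1 would then fail for every completion. It is P.
The unique satisfying tagging is: A A C P P C P C P.
Checking: rule 1 satisfied; rule 2 satisfied; rule 3 satisfied; rule 4 satisfied; rule 5 satisfied.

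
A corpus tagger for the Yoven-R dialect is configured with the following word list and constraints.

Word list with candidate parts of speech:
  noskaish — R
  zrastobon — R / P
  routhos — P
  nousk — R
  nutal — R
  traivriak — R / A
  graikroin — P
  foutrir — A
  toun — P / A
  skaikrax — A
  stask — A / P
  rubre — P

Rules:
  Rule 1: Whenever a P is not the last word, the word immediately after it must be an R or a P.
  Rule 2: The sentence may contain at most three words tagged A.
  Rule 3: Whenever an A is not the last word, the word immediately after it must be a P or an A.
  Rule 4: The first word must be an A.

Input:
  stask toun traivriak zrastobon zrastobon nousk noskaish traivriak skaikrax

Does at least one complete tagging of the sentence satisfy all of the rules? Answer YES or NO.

Candidates per position — 1:stask {A,P}; 2:toun {P,A}; 3:traivriak {R,A}; 4:zrastobon {R,P}; 5:zrastobon {R,P}; 6:nousk {R}; 7:noskaish {R}; 8:traivriak {R,A}; 9:skaikrax {A}.
One satisfying assignment: A P R P P R R R A.
Rule-by-rule: rule 1 satisfied; rule 2 satisfied; rule 3 satisfied; rule 4 satisfied.

YES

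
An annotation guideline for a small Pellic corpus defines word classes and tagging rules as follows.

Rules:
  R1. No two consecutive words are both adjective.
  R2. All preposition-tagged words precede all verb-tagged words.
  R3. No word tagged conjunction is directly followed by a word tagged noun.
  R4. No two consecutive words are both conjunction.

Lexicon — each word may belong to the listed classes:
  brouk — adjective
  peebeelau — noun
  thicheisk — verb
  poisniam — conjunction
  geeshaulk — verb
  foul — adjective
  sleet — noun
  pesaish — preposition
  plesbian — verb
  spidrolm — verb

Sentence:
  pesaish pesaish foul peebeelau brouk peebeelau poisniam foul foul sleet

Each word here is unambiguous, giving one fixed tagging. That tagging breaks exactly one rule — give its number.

Fixed tagging: preposition preposition adjective noun adjective noun conjunction adjective adjective noun.
Applying the rules: R1 fails, R2 ok, R3 ok, R4 ok.
Only rule 1 fails.

1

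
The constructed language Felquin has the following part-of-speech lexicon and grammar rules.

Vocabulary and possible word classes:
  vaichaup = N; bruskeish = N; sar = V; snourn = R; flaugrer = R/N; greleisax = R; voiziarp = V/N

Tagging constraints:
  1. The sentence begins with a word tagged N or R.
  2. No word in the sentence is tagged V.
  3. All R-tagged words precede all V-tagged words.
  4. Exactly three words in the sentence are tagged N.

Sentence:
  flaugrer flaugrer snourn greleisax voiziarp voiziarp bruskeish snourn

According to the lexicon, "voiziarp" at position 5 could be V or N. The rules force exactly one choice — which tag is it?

N

Candidates per position — 1:flaugrer {R,N}; 2:flaugrer {R,N}; 3:snourn {R}; 4:greleisax {R}; 5:voiziarp {V,N}; 6:voiziarp {V,N}; 7:bruskeish {N}; 8:snourn {R}.
Position 5: V is ruled out by rule 2; that leaves N.
Position 6: V is ruled out by rule 2; that leaves N.
Position 1: N is ruled out by rule 4; that leaves R.
Position 2: N is ruled out by rule 4; that leaves R.
The only consistent sequence is: R R R R N N N R.
Verifying each rule — rule 1 satisfied; rule 2 satisfied; rule 3 satisfied; rule 4 satisfied.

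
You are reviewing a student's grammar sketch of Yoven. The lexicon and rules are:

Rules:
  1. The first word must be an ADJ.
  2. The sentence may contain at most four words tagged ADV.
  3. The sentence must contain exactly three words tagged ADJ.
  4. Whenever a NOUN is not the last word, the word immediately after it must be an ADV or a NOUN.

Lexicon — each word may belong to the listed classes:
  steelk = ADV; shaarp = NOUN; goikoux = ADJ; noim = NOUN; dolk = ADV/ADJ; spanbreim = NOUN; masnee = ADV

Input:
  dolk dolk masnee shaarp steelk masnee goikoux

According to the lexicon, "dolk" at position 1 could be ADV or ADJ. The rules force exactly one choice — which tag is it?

Candidates per position — 1:dolk {ADV,ADJ}; 2:dolk {ADV,ADJ}; 3:masnee {ADV}; 4:shaarp {NOUN}; 5:steelk {ADV}; 6:masnee {ADV}; 7:goikoux {ADJ}.
At position 1, choosing ADV makes rule 1 impossible to satisfy; hence ADJ.
At position 2, choosing ADV makes rule 3 impossible to satisfy; hence ADJ.
The only consistent sequence is: ADJ ADJ ADV NOUN ADV ADV ADJ.
Rule-by-rule: rule 1 ok; rule 2 ok; rule 3 ok; rule 4 ok.

ADJ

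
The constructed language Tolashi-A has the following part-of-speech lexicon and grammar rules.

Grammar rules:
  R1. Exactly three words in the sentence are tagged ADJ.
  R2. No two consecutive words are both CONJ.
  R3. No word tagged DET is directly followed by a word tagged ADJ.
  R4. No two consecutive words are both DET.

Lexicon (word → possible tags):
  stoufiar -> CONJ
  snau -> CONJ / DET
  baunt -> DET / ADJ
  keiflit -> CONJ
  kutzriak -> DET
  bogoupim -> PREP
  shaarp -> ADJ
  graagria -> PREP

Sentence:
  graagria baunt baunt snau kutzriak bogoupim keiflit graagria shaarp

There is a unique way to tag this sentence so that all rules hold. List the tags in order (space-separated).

PREP ADJ ADJ CONJ DET PREP CONJ PREP ADJ

Candidates per position — 1:graagria {PREP}; 2:baunt {DET,ADJ}; 3:baunt {DET,ADJ}; 4:snau {CONJ,DET}; 5:kutzriak {DET}; 6:bogoupim {PREP}; 7:keiflit {CONJ}; 8:graagria {PREP}; 9:shaarp {ADJ}.
At position 2, choosing DET makes rule 1 impossible to satisfy; hence ADJ.
At position 3, choosing DET makes rule 1 impossible to satisfy; hence ADJ.
At position 4, choosing DET makes rule 4 impossible to satisfy; hence CONJ.
That leaves exactly one tagging: PREP ADJ ADJ CONJ DET PREP CONJ PREP ADJ.
Rule-by-rule: rule 1 ok; rule 2 ok; rule 3 ok; rule 4 ok.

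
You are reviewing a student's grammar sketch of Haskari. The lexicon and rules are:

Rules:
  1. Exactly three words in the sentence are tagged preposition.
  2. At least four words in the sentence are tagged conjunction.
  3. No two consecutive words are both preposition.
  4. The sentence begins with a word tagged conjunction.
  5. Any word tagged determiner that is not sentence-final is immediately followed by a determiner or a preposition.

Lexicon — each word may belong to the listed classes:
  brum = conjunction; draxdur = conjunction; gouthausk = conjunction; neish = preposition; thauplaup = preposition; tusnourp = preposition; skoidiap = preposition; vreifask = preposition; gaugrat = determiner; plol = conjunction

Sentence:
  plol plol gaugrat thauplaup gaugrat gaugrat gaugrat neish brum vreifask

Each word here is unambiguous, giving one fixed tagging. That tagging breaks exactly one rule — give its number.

2

Fixed tagging: conjunction conjunction determiner preposition determiner determiner determiner preposition conjunction preposition.
Applying the rules: R1 ✓, R2 ✗, R3 ✓, R4 ✓, R5 ✓.
Only rule 2 fails.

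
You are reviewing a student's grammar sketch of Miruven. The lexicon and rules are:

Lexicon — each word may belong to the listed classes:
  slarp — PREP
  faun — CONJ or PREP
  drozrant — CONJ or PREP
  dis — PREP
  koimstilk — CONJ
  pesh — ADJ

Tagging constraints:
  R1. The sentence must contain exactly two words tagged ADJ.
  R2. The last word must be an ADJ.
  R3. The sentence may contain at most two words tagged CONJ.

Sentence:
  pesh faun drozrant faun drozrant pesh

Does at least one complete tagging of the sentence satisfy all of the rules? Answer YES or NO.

YES

Candidates per position — 1:pesh {ADJ}; 2:faun {CONJ,PREP}; 3:drozrant {CONJ,PREP}; 4:faun {CONJ,PREP}; 5:drozrant {CONJ,PREP}; 6:pesh {ADJ}.
One satisfying assignment: ADJ PREP CONJ PREP PREP ADJ.
Verifying each rule — rule 1 satisfied; rule 2 satisfied; rule 3 satisfied.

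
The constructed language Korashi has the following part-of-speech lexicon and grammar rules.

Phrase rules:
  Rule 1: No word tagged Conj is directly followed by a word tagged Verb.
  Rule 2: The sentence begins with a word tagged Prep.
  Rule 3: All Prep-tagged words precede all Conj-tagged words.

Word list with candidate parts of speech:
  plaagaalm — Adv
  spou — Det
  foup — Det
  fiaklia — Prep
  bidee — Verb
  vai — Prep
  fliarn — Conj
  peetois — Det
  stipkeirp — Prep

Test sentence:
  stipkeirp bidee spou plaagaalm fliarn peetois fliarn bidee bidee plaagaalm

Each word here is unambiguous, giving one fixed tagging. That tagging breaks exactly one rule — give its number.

Fixed tagging: Prep Verb Det Adv Conj Det Conj Verb Verb Adv.
Applying the rules: R1 fail, R2 pass, R3 pass.
Only rule 1 fails.

1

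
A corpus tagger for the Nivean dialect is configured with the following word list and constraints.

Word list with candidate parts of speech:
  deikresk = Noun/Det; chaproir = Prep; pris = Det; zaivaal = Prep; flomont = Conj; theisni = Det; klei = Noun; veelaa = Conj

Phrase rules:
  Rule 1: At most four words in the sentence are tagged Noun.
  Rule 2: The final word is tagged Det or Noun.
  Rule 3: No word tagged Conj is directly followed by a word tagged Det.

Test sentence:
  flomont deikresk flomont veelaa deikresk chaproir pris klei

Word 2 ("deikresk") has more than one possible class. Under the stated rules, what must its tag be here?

Noun

Candidates per position — 1:flomont {Conj}; 2:deikresk {Noun,Det}; 3:flomont {Conj}; 4:veelaa {Conj}; 5:deikresk {Noun,Det}; 6:chaproir {Prep}; 7:pris {Det}; 8:klei {Noun}.
Word 2 cannot be Det — rule 3 would then fail for every completion. It is Noun.
Word 5 cannot be Det — rule 3 would then fail for every completion. It is Noun.
The only consistent sequence is: Conj Noun Conj Conj Noun Prep Det Noun.
Rule-by-rule: rule 1 satisfied; rule 2 satisfied; rule 3 satisfied.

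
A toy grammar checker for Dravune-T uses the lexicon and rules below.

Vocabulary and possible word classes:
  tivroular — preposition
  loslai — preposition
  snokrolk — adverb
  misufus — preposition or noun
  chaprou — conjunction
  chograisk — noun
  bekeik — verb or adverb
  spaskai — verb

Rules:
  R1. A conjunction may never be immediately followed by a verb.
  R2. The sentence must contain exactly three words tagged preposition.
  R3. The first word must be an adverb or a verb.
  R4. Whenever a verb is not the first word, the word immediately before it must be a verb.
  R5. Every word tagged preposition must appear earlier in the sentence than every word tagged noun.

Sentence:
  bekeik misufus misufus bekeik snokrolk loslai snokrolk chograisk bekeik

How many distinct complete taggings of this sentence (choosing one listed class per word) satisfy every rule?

2

Candidates per position — 1:bekeik {verb,adverb}; 2:misufus {preposition,noun}; 3:misufus {preposition,noun}; 4:bekeik {verb,adverb}; 5:snokrolk {adverb}; 6:loslai {preposition}; 7:snokrolk {adverb}; 8:chograisk {noun}; 9:bekeik {verb,adverb}.
There are 32 candidate sequences in total.
The sequences that satisfy every rule: verb preposition preposition adverb adverb preposition adverb noun adverb; adverb preposition preposition adverb adverb preposition adverb noun adverb.
Count = 2.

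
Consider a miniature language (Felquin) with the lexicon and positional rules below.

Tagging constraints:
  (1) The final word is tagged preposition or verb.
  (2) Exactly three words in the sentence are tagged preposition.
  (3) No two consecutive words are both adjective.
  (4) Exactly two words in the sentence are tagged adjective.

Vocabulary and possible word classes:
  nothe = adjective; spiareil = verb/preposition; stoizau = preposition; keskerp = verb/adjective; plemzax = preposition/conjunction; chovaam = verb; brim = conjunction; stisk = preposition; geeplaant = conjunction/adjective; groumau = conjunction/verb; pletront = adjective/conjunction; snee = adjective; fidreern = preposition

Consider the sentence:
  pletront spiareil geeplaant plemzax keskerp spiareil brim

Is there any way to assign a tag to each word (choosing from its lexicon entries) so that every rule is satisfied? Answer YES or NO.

NO

Candidates per position — 1:pletront {adjective,conjunction}; 2:spiareil {verb,preposition}; 3:geeplaant {conjunction,adjective}; 4:plemzax {preposition,conjunction}; 5:keskerp {verb,adjective}; 6:spiareil {verb,preposition}; 7:brim {conjunction}.
Rule 1 cannot be satisfied by any choice of tags from the lexicon.
So there is no consistent tagging.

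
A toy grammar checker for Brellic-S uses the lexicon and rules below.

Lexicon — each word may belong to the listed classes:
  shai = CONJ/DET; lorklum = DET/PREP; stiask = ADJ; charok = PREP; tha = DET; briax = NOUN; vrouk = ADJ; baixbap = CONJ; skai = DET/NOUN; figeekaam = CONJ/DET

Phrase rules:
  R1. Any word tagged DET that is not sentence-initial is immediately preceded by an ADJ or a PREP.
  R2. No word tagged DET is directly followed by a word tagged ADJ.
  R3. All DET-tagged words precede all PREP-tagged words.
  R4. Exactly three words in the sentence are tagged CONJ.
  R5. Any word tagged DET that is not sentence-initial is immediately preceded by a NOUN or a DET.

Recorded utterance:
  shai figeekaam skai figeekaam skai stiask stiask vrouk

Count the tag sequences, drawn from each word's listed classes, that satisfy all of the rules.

Candidates per position — 1:shai {CONJ,DET}; 2:figeekaam {CONJ,DET}; 3:skai {DET,NOUN}; 4:figeekaam {CONJ,DET}; 5:skai {DET,NOUN}; 6:stiask {ADJ}; 7:stiask {ADJ}; 8:vrouk {ADJ}.
There are 32 candidate sequences in total.
The sequences that satisfy every rule: CONJ CONJ NOUN CONJ NOUN ADJ ADJ ADJ.
Count = 1.

1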